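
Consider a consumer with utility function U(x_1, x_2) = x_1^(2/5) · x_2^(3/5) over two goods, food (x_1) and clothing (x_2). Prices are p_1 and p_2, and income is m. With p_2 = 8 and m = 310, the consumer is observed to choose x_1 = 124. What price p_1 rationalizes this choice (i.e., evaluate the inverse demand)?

Tangency: MRS = (2/3)·x_2/x_1 = p_1/p_2.
So 0.4·p_2·x_2 = 0.6·p_1·x_1; combined with the budget, a share 0.4 of income goes to x_1.
Demand: x_1*(p_1,p_2,m) = 0.4·m/p_1 and x_2* = 0.6·m/p_2.
Set x_1* = 124 in the demand function and solve for p_1: p_1 = 1.

p_1 = 1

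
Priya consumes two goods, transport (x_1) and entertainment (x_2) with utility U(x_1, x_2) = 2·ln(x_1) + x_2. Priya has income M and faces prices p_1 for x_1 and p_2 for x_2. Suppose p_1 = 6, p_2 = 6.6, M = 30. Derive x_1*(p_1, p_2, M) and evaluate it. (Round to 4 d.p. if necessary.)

x_1* = 2.2

MU_x_1 = 2/x_1, MU_x_2 = 1. Tangency: 2/x_1 = p_1/p_2.
So x_1*(p_1,p_2) = 2·p_2/p_1, independent of income; and x_2* = (M − 2·p_2)/p_2.
At the given prices: x_1* = 2·6.6/6 = 2.2.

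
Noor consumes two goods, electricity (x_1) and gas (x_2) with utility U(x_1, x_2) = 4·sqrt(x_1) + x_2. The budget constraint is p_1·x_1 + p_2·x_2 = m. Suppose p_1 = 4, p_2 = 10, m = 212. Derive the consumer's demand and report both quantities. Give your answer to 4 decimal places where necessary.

x_1* = 25, x_2* = 11.2

Set MRS = p_1/p_2: 2·x_1^(−1/2) = p_1/p_2.
Thus x_1* = (2·p_2/p_1)² — independent of m — with the rest of income spent on x_2.
Plugging in: x_1* = (2·10/4)² = 25, x_2* = 11.2.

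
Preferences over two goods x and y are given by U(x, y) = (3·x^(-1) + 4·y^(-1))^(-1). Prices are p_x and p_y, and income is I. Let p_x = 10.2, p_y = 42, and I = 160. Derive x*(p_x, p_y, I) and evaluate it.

x* = 4.6921

MRS = MU_x/MU_y = (3/4)·(y/x)^(2). Set equal to p_x/p_y.
Hence y/x = ((4/3)·p_x/p_y)^(1/(2)), i.e. raised to the 0.5 power.
Substitute y = (y/x)·x into the budget: x* = I/(p_x + p_y·(y/x)).
Numerically y/x = 0.569043, so x* = 160/(10.2 + 42·0.569043) = 4.6921.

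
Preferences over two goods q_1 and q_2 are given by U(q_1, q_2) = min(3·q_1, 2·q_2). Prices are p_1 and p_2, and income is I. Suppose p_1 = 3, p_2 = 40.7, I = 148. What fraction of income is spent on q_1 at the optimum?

share on q_1 = 0.0468

Leontief preferences: the optimum is at the kink where q_1/2 = q_2/3, i.e. q_2 = (3/2)·q_1.
Budget: p_1·q_1 + p_2·(3/2)·q_1 = I, so (2·p_1 + 3·p_2)·q_1 = 2·I.
Demand: q_1*(p_1,p_2,I) = 2·I/(2·p_1 + 3·p_2), q_2* = 3·I/(2·p_1 + 3·p_2).
Here 2·3 + 3·40.7 = 128.1, giving q_1* = 2.3107 and q_2* = 3.466.
Expenditure on q_1: 3·2.3107 = 6.9321; share = 0.0468.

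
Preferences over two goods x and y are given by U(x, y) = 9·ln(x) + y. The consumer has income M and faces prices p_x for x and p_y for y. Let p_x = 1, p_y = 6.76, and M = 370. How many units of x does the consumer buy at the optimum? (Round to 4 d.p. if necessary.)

So x*(p_x,p_y) = 9·p_y/p_x, independent of income; and y* = (M − 9·p_y)/p_y.
At the given prices: x* = 9·6.76/1 = 60.84.

x* = 60.84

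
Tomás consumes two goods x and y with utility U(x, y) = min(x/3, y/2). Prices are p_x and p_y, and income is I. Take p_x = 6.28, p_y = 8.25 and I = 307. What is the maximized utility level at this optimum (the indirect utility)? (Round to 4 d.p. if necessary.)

V = 8.687

Leontief preferences: the optimum is at the kink where x/3 = y/2, i.e. y = (2/3)·x.
Budget: p_x·x + p_y·(2/3)·x = I, so (3·p_x + 2·p_y)·x = 3·I.
Demand: x*(p_x,p_y,I) = 3·I/(3·p_x + 2·p_y), y* = 2·I/(3·p_x + 2·p_y).
Here 3·6.28 + 2·8.25 = 35.34, giving x* = 26.0611 and y* = 17.3741.
Utility at the optimum: U(26.0611, 17.3741) = 8.687.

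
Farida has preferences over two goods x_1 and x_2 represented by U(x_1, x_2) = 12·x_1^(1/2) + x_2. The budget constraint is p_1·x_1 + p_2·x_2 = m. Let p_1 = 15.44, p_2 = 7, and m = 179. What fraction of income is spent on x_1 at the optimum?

Utility is quasi-linear in x_2; the FOC for x_1 is 6/√x_1 = p_1/p_2.
Thus x_1* = (6·p_2/p_1)² — independent of m — with the rest of income spent on x_2.
Plugging in: x_1* = (6·7/15.44)² = 7.3995, x_2* = 9.2502.
Expenditure on x_1: 15.44·7.3995 = 114.2487; share = 0.6383.

share on x_1 = 0.6383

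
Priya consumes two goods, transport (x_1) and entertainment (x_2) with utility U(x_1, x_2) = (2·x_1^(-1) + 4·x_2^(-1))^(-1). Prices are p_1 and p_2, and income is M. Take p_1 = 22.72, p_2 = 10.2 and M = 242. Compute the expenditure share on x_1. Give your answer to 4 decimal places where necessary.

With the ratio pinned down, the budget gives x_1* = M/(p_1 + p_2·(x_2/x_1)) and x_2* = (x_2/x_1)·x_1*.
Numerically x_2/x_1 = 2.110664, so x_1* = 242/(22.72 + 10.2·2.110664) = 5.4691 and x_2* = 2.110664·5.4691 = 11.5434.
Expenditure on x_1: 22.72·5.4691 = 124.2575; share = 0.5135.

share on x_1 = 0.5135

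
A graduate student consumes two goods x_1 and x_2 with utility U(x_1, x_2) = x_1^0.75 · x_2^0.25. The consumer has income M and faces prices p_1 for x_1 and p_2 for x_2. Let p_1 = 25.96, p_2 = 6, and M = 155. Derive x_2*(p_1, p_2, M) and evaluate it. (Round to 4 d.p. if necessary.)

Tangency: MRS = 3·x_2/x_1 = p_1/p_2.
So 0.75·p_2·x_2 = 0.25·p_1·x_1; combined with the budget, a share 0.75 of income goes to x_1.
Demand: x_1*(p_1,p_2,M) = 0.75·M/p_1 and x_2* = 0.25·M/p_2.
At p_1=25.96, p_2=6, M=155: x_2* = 0.25·155/6 = 6.4583.

x_2* = 6.4583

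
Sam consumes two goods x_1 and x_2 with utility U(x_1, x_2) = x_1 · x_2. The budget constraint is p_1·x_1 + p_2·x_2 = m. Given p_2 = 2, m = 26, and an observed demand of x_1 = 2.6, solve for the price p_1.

MU_x_1/MU_x_2 = (x_2)/(x_1); tangency sets this equal to p_1/p_2.
So p_2·x_2 = p_1·x_1; combined with the budget, a share 0.5 of income goes to x_1.
Demand: x_1*(p_1,p_2,m) = 0.5·m/p_1 and x_2* = 0.5·m/p_2.
Set x_1* = 2.6 in the demand function and solve for p_1: p_1 = 5.

p_1 = 5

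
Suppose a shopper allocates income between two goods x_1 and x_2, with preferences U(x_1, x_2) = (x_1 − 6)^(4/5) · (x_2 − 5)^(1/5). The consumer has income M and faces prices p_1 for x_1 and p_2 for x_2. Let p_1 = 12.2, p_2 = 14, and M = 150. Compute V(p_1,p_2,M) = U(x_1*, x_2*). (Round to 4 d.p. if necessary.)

MRS = 4·(x_2−5)/(x_1−6). Tangency with p_1/p_2 gives x_2−5 = (1/4)·(p_1/p_2)·(x_1−6).
Substituting into the budget: x_1* = 6 + 0.8·(M − 6·p_1 − 5·p_2)/p_1, and x_2* = 5 + 0.2·(…)/p_2.
Discretionary income = 150 − 6·12.2 − 5·14 = 6.8; x_1* = 6 + 0.8·6.8/12.2 = 6.4459; x_2* = 5 + 0.2·6.8/14 = 5.0971.
Utility at the optimum: U(6.4459, 5.0971) = 0.3288.

V = 0.3288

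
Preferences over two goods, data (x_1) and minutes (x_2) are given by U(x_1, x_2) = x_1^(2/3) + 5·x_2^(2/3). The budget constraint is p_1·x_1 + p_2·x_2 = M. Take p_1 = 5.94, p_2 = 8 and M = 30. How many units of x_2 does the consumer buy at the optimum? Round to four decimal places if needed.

x_2* = 3.6964

Numerically x_2/x_1 = 51.168111, so x_1* = 30/(5.94 + 8·51.168111) = 0.0722 and x_2* = 51.168111·0.0722 = 3.6964.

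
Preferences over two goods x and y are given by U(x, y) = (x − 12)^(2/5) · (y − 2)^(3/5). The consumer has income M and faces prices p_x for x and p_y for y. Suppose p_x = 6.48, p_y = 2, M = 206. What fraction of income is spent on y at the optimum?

MRS = (2/3)·(y−2)/(x−12). Tangency with p_x/p_y gives y−2 = (3/2)·(p_x/p_y)·(x−12).
After buying the subsistence bundle (12, 2), a share 0.4 of the remaining income goes to x: x* = 12 + 0.4·(M − 12p_x − 2p_y)/p_x.
Discretionary income = 206 − 12·6.48 − 2·2 = 124.24; x* = 12 + 0.4·124.24/6.48 = 19.6691; y* = 2 + 0.6·124.24/2 = 39.272.
Expenditure on y: 2·39.272 = 78.544; share = 0.3813.

share on y = 0.3813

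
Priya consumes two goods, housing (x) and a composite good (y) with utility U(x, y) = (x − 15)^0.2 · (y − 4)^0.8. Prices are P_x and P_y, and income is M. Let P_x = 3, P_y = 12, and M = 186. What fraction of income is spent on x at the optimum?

Substituting into the budget: x* = 15 + 0.2·(M − 15·P_x − 4·P_y)/P_x, and y* = 4 + 0.8·(…)/P_y.
Discretionary income = 186 − 15·3 − 4·12 = 93; x* = 15 + 0.2·93/3 = 21.2; y* = 4 + 0.8·93/12 = 10.2.
Expenditure on x: 3·21.2 = 63.6; share = 0.3419.

share on x = 0.3419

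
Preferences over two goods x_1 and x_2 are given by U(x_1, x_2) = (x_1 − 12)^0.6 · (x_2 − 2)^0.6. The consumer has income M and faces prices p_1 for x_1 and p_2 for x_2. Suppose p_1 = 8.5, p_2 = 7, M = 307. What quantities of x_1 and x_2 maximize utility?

Let x_1' = x_1−12, x_2' = x_2−2. MRS = x_2'/x_1' = p_1/p_2.
After buying the subsistence bundle (12, 2), a share 0.5 of the remaining income goes to x_1: x_1* = 12 + 0.5·(M − 12p_1 − 2p_2)/p_1.
Discretionary income = 307 − 12·8.5 − 2·7 = 191; x_1* = 12 + 0.5·191/8.5 = 23.2353; x_2* = 2 + 0.5·191/7 = 15.6429.

x_1* = 23.2353, x_2* = 15.6429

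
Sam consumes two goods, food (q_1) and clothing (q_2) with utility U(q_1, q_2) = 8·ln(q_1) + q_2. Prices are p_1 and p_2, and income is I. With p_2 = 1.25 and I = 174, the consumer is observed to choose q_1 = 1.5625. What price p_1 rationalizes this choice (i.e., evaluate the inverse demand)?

Set MRS = p_1/p_2: (8/q_1)/1 = p_1/p_2.
So q_1*(p_1,p_2) = 8·p_2/p_1, independent of income; and q_2* = (I − 8·p_2)/p_2.
Set q_1* = 1.5625 in the demand function and solve for p_1: p_1 = 6.4.

p_1 = 6.4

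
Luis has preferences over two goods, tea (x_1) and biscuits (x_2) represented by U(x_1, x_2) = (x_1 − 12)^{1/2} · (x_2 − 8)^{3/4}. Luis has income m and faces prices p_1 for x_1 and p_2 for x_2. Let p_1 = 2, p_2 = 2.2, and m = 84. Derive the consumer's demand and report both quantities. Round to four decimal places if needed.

x_1* = 20.48, x_2* = 19.5636

Let x_1' = x_1−12, x_2' = x_2−8. MRS = (2/3)·x_2'/x_1' = p_1/p_2.
Substituting into the budget: x_1* = 12 + 0.4·(m − 12·p_1 − 8·p_2)/p_1, and x_2* = 8 + 0.6·(…)/p_2.
Discretionary income = 84 − 12·2 − 8·2.2 = 42.4; x_1* = 12 + 0.4·42.4/2 = 20.48; x_2* = 8 + 0.6·42.4/2.2 = 19.5636.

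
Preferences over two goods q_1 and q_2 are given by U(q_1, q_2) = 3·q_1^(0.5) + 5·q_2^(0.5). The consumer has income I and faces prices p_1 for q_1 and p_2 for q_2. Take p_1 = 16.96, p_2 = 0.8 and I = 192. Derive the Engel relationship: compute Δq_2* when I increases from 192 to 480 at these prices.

Δq_2* = 353.9889

MU_q_1 ∝ 3·q_1^(-0.5), MU_q_2 ∝ 5·q_2^(-0.5), so MRS = (3/5)·(q_2/q_1)^(0.5) = p_1/p_2.
Solve for the ratio: q_2/q_1 = [(5/3)·p_1/p_2]^(2).
With the ratio pinned down, the budget gives q_1* = I/(p_1 + p_2·(q_2/q_1)) and q_2* = (q_2/q_1)·q_1*.
Numerically q_2/q_1 = 1248.444444, so q_1* = 192/(16.96 + 0.8·1248.444444) = 0.189 and q_2* = 1248.444444·0.189 = 235.9926.
At I' = 480: q_2* = 589.9814. Change: 589.9814 − 235.9926 = 353.9889.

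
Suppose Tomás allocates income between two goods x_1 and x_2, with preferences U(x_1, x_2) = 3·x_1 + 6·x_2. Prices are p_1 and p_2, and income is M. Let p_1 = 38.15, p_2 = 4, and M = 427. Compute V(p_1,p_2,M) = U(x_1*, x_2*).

x_2 gives more utility per dollar, so spend all income on x_2: x_2* = M/p_2, x_1* = 0.
Numerically: x_1* = 0, x_2* = 106.75.
Utility at the optimum: U(0, 106.75) = 640.5.

V = 640.5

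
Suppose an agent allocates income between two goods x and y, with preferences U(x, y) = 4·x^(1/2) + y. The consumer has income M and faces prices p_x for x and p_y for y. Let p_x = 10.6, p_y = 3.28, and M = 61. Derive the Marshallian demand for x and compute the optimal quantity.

Utility is quasi-linear in y; the FOC for x is 2/√x = p_x/p_y.
Solve: √x = 2·p_y/p_x, so x*(p_x,p_y) = (2·p_y/p_x)², and y* = (M − p_x·x*)/p_y.
Plugging in: x* = (2·3.28/10.6)² = 0.383.

x* = 0.383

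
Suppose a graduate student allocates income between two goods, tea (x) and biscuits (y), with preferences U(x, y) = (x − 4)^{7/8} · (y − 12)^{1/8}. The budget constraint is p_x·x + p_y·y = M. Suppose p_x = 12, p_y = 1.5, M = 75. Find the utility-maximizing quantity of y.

MRS = 7·(y−12)/(x−4). Tangency with p_x/p_y gives y−12 = (1/7)·(p_x/p_y)·(x−4).
Substituting into the budget: x* = 4 + 0.875·(M − 4·p_x − 12·p_y)/p_x, and y* = 12 + 0.125·(…)/p_y.
Discretionary income = 75 − 4·12 − 12·1.5 = 9; y* = 12 + 0.125·9/1.5 = 12.75.

y* = 12.75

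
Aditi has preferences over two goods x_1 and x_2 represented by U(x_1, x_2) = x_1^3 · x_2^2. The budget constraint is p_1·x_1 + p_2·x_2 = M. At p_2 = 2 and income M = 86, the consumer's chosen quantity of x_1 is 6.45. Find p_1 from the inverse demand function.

p_1 = 8

MU_x_1/MU_x_2 = (3·x_2)/(2·x_1); tangency sets this equal to p_1/p_2.
Rearranging, p_2·x_2 = (2/3)·p_1·x_1. Substituting into the budget gives p_1·x_1·(1 + (2/3)) = M.
Demand: x_1*(p_1,p_2,M) = 0.6·M/p_1 and x_2* = 0.4·M/p_2.
Set x_1* = 6.45 in the demand function and solve for p_1: p_1 = 8.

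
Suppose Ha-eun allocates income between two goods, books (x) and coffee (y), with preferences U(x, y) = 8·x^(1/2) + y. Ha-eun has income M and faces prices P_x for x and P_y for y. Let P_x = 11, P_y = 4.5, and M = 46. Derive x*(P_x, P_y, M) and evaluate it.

x* = 2.6777

Set MRS = P_x/P_y: 4·x^(−1/2) = P_x/P_y.
Thus x* = (4·P_y/P_x)² — independent of M — with the rest of income spent on y.
Plugging in: x* = (4·4.5/11)² = 2.6777.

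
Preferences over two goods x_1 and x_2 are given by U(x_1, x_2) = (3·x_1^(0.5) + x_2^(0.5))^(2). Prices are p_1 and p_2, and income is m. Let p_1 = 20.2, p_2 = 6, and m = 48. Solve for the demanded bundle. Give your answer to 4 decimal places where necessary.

x_1* = 1.7293, x_2* = 2.1779

MU_x_1 ∝ 3·x_1^(-0.5), MU_x_2 ∝ x_2^(-0.5), so MRS = 3·(x_2/x_1)^(0.5) = p_1/p_2.
Solve for the ratio: x_2/x_1 = [(1/3)·p_1/p_2]^(2).
With the ratio pinned down, the budget gives x_1* = m/(p_1 + p_2·(x_2/x_1)) and x_2* = (x_2/x_1)·x_1*.
Numerically x_2/x_1 = 1.259383, so x_1* = 48/(20.2 + 6·1.259383) = 1.7293 and x_2* = 1.259383·1.7293 = 2.1779.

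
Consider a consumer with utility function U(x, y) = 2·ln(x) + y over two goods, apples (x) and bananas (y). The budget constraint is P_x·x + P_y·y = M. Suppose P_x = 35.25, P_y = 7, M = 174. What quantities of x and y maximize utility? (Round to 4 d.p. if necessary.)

x* = 0.3972, y* = 22.8571

Set MRS = P_x/P_y: (2/x)/1 = P_x/P_y.
So x*(P_x,P_y) = 2·P_y/P_x, independent of income; and y* = (M − 2·P_y)/P_y.
At the given prices: x* = 2·7/35.25 = 0.3972, and y* = 22.8571.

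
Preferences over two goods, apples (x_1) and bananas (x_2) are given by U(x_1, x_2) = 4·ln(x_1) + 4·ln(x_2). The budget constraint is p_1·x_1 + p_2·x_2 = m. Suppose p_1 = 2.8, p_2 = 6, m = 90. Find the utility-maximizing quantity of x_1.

x_1* = 16.0714

At p_1=2.8, p_2=6, m=90: x_1* = 0.5·90/2.8 = 16.0714.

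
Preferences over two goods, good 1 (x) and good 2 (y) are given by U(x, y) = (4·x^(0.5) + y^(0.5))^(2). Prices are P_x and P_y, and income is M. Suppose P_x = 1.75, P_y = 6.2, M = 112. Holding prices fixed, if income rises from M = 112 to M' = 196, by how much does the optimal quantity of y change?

MU_x ∝ 4·x^(-0.5), MU_y ∝ y^(-0.5), so MRS = 4·(y/x)^(0.5) = P_x/P_y.
Hence y/x = ((1/4)·P_x/P_y)^(1/(0.5)), i.e. raised to the 2 power.
With the ratio pinned down, the budget gives x* = M/(P_x + P_y·(y/x)) and y* = (y/x)·x*.
Numerically y/x = 0.004979, so x* = 112/(1.75 + 6.2·0.004979) = 62.8905 and y* = 0.004979·62.8905 = 0.3132.
At M' = 196: y* = 0.548. Change: 0.548 − 0.3132 = 0.2349.

Δy* = 0.2349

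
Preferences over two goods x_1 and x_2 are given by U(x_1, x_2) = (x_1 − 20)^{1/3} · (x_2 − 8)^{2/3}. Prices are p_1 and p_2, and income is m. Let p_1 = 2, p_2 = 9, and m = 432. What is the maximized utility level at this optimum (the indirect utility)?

V = 31.0606

After buying the subsistence bundle (20, 8), a share 1/3 of the remaining income goes to x_1: x_1* = 20 + 1/3·(m − 20p_1 − 8p_2)/p_1.
Discretionary income = 432 − 20·2 − 8·9 = 320; x_1* = 20 + 1/3·320/2 = 73.3333; x_2* = 8 + 2/3·320/9 = 31.7037.
Utility at the optimum: U(73.3333, 31.7037) = 31.0606.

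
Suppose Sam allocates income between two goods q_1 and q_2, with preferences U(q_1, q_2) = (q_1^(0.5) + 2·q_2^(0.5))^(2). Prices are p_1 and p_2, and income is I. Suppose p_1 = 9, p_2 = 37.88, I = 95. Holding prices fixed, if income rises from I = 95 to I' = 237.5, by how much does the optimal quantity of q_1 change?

Δq_1* = 8.1181

Numerically q_2/q_1 = 0.225801, so q_1* = 95/(9 + 37.88·0.225801) = 5.4121.
At I' = 237.5: q_1* = 13.5302. Change: 13.5302 − 5.4121 = 8.1181.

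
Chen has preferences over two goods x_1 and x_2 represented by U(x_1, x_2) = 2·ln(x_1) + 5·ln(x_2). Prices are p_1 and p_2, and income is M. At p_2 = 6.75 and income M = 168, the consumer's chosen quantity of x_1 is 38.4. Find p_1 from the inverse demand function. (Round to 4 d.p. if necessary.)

p_1 = 1.25

Tangency: MRS = (2/5)·x_2/x_1 = p_1/p_2.
Rearranging, p_2·x_2 = (5/2)·p_1·x_1. Substituting into the budget gives p_1·x_1·(1 + (5/2)) = M.
Demand: x_1*(p_1,p_2,M) = 2/7·M/p_1 and x_2* = 5/7·M/p_2.
Set x_1* = 38.4 in the demand function and solve for p_1: p_1 = 1.25.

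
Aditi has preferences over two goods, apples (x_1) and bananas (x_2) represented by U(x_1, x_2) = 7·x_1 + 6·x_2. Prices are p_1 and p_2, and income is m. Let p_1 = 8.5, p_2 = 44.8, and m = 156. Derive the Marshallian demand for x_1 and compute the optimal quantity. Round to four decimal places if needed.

Perfect substitutes: compare marginal utility per dollar. 7/p_1 vs 6/p_2 → 0.8235 vs 0.1339.
x_1 gives more utility per dollar, so spend all income on x_1: x_1* = m/p_1, x_2* = 0.
Numerically: x_1* = 18.3529, x_2* = 0.

x_1* = 18.3529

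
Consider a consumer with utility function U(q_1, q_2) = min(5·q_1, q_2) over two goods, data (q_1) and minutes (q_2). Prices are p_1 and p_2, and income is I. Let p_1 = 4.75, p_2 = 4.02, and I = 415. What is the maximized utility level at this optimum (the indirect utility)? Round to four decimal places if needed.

Demand: q_1*(p_1,p_2,I) = I/(p_1 + 5·p_2), q_2* = 5·I/(p_1 + 5·p_2).
Here 4.75 + 5·4.02 = 24.85, giving q_1* = 16.7002 and q_2* = 83.501.
Utility at the optimum: U(16.7002, 83.501) = 83.501.

V = 83.501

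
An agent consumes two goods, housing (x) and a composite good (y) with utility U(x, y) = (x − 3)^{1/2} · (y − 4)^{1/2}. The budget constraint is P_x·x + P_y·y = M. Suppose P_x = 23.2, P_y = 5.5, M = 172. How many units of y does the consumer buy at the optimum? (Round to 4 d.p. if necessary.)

y* = 11.3091

Let x' = x−3, y' = y−4. MRS = y'/x' = P_x/P_y.
Substituting into the budget: x* = 3 + 0.5·(M − 3·P_x − 4·P_y)/P_x, and y* = 4 + 0.5·(…)/P_y.
Discretionary income = 172 − 3·23.2 − 4·5.5 = 80.4; y* = 4 + 0.5·80.4/5.5 = 11.3091.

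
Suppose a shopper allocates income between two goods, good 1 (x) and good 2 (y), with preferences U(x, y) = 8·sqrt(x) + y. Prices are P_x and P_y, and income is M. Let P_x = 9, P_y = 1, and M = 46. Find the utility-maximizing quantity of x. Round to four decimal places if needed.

x* = 0.1975

Utility is quasi-linear in y; the FOC for x is 4/√x = P_x/P_y.
Solve: √x = 4·P_y/P_x, so x*(P_x,P_y) = (4·P_y/P_x)², and y* = (M − P_x·x*)/P_y.
Plugging in: x* = (4·1/9)² = 0.1975.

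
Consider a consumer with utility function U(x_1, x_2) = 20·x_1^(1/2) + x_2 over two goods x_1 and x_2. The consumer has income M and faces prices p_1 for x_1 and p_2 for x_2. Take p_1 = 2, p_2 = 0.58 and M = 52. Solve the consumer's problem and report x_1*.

x_1* = 8.41

Solve: √x_1 = 10·p_2/p_1, so x_1*(p_1,p_2) = (10·p_2/p_1)², and x_2* = (M − p_1·x_1*)/p_2.
Plugging in: x_1* = (10·0.58/2)² = 8.41.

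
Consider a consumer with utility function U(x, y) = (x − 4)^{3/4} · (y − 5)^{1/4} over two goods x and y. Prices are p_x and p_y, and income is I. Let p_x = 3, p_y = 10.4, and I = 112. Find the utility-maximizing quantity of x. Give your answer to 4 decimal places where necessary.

x* = 16

After buying the subsistence bundle (4, 5), a share 0.75 of the remaining income goes to x: x* = 4 + 0.75·(I − 4p_x − 5p_y)/p_x.
Discretionary income = 112 − 4·3 − 5·10.4 = 48; x* = 4 + 0.75·48/3 = 16.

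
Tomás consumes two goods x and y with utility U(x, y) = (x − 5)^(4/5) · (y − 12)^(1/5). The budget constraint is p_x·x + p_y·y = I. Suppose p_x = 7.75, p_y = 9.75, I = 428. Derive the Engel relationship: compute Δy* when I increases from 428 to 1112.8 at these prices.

This is Cobb-Douglas in (x−5, y−12): tangency gives 0.8·p_y·(y−12) = 0.2·p_x·(x−5).
Substituting into the budget: x* = 5 + 0.8·(I − 5·p_x − 12·p_y)/p_x, and y* = 12 + 0.2·(…)/p_y.
Discretionary income = 428 − 5·7.75 − 12·9.75 = 272.25; y* = 12 + 0.2·272.25/9.75 = 17.5846.
At I' = 1112.8: y* = 31.6318. Change: 31.6318 − 17.5846 = 14.0472.

Δy* = 14.0472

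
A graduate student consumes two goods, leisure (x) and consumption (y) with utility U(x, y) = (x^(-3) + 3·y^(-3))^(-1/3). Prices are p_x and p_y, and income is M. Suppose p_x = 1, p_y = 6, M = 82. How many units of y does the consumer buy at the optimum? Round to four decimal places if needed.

y* = 11.406

From the CES first-order condition, (1/3)·(y/x)^(4) = p_x/p_y.
Solve for the ratio: y/x = [3·p_x/p_y]^(0.25).
With the ratio pinned down, the budget gives x* = M/(p_x + p_y·(y/x)) and y* = (y/x)·x*.
Numerically y/x = 0.840896, so x* = 82/(1 + 6·0.840896) = 13.5641 and y* = 0.840896·13.5641 = 11.406.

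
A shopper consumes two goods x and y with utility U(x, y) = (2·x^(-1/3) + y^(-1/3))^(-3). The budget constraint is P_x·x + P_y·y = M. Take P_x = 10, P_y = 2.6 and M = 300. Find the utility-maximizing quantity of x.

x* = 21.0587

From the CES first-order condition, 2·(y/x)^(4/3) = P_x/P_y.
Solve for the ratio: y/x = [(1/2)·P_x/P_y]^(0.75).
With the ratio pinned down, the budget gives x* = M/(P_x + P_y·(y/x)) and y* = (y/x)·x*.
Numerically y/x = 1.633043, so x* = 300/(10 + 2.6·1.633043) = 21.0587.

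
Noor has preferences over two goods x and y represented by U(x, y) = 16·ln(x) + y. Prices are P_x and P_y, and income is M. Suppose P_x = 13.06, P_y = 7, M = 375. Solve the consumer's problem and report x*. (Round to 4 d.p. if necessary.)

x* = 8.5758

MU_x = 16/x, MU_y = 1. Tangency: 16/x = P_x/P_y.
So x*(P_x,P_y) = 16·P_y/P_x, independent of income; and y* = (M − 16·P_y)/P_y.
At the given prices: x* = 16·7/13.06 = 8.5758.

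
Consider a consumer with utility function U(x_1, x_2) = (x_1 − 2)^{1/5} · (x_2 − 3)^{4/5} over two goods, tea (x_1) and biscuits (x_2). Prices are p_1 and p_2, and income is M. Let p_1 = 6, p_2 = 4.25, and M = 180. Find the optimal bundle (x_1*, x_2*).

x_1* = 7.175, x_2* = 32.2235

This is Cobb-Douglas in (x_1−2, x_2−3): tangency gives 0.2·p_2·(x_2−3) = 0.8·p_1·(x_1−2).
Substituting into the budget: x_1* = 2 + 0.2·(M − 2·p_1 − 3·p_2)/p_1, and x_2* = 3 + 0.8·(…)/p_2.
Discretionary income = 180 − 2·6 − 3·4.25 = 155.25; x_1* = 2 + 0.2·155.25/6 = 7.175; x_2* = 3 + 0.8·155.25/4.25 = 32.2235.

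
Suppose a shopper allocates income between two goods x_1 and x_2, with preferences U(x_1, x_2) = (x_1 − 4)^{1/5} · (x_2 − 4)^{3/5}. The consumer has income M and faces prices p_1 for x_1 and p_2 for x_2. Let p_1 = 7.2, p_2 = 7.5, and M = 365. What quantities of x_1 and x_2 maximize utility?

x_1* = 14.6319, x_2* = 34.62

This is Cobb-Douglas in (x_1−4, x_2−4): tangency gives 0.2·p_2·(x_2−4) = 0.6·p_1·(x_1−4).
Substituting into the budget: x_1* = 4 + 0.25·(M − 4·p_1 − 4·p_2)/p_1, and x_2* = 4 + 0.75·(…)/p_2.
Discretionary income = 365 − 4·7.2 − 4·7.5 = 306.2; x_1* = 4 + 0.25·306.2/7.2 = 14.6319; x_2* = 4 + 0.75·306.2/7.5 = 34.62.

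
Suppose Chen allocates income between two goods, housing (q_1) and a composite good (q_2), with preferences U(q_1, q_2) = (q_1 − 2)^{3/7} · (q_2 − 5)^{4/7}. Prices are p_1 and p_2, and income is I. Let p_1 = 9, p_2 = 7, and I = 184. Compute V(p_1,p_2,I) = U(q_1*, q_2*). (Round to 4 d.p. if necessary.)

This is Cobb-Douglas in (q_1−2, q_2−5): tangency gives 3/7·p_2·(q_2−5) = 4/7·p_1·(q_1−2).
Substituting into the budget: q_1* = 2 + 3/7·(I − 2·p_1 − 5·p_2)/p_1, and q_2* = 5 + 4/7·(…)/p_2.
Discretionary income = 184 − 2·9 − 5·7 = 131; q_1* = 2 + 3/7·131/9 = 8.2381; q_2* = 5 + 4/7·131/7 = 15.6939.
Utility at the optimum: U(8.2381, 15.6939) = 8.4882.

V = 8.4882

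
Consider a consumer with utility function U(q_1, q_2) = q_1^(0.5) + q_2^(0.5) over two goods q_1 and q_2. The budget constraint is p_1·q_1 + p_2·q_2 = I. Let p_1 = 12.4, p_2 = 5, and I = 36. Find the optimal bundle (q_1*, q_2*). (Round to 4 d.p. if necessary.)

MU_q_1 ∝ q_1^(-0.5), MU_q_2 ∝ q_2^(-0.5), so MRS = (q_2/q_1)^(0.5) = p_1/p_2.
Solve for the ratio: q_2/q_1 = [p_1/p_2]^(2).
With the ratio pinned down, the budget gives q_1* = I/(p_1 + p_2·(q_2/q_1)) and q_2* = (q_2/q_1)·q_1*.
Numerically q_2/q_1 = 6.1504, so q_1* = 36/(12.4 + 5·6.1504) = 0.8343 and q_2* = 6.1504·0.8343 = 5.131.

q_1* = 0.8343, q_2* = 5.131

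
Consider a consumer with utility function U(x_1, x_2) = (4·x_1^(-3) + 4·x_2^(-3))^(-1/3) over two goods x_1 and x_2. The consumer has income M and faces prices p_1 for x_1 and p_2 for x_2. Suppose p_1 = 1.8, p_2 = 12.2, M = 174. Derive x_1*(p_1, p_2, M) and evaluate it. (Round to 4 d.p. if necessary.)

x_1* = 18.5875

MRS = MU_x_1/MU_x_2 = (x_2/x_1)^(4). Set equal to p_1/p_2.
Hence x_2/x_1 = (p_1/p_2)^(1/(4)), i.e. raised to the 0.25 power.
Substitute x_2 = (x_2/x_1)·x_1 into the budget: x_1* = M/(p_1 + p_2·(x_2/x_1)).
Numerically x_2/x_1 = 0.619767, so x_1* = 174/(1.8 + 12.2·0.619767) = 18.5875.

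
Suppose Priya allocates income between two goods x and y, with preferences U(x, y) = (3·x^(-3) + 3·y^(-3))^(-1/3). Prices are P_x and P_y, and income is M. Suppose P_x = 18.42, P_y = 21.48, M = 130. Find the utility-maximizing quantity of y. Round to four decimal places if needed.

y* = 3.2003

MU_x ∝ 3·x^(-4), MU_y ∝ 3·y^(-4), so MRS = (y/x)^(4) = P_x/P_y.
Hence y/x = (P_x/P_y)^(1/(4)), i.e. raised to the 0.25 power.
Substitute y = (y/x)·x into the budget: x* = M/(P_x + P_y·(y/x)).
Numerically y/x = 0.962307, so x* = 130/(18.42 + 21.48·0.962307) = 3.3256 and y* = 0.962307·3.3256 = 3.2003.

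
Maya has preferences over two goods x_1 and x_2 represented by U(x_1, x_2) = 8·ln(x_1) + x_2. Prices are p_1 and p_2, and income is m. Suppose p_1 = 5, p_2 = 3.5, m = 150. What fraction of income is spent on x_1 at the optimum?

share on x_1 = 0.1867

At the given prices: x_1* = 8·3.5/5 = 5.6, and x_2* = 34.8571.
Expenditure on x_1: 5·5.6 = 28; share = 0.1867.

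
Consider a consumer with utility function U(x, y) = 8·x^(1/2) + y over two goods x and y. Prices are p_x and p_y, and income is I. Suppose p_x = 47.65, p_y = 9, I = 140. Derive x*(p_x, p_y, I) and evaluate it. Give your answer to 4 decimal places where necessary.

Thus x* = (4·p_y/p_x)² — independent of I — with the rest of income spent on y.
Plugging in: x* = (4·9/47.65)² = 0.5708.

x* = 0.5708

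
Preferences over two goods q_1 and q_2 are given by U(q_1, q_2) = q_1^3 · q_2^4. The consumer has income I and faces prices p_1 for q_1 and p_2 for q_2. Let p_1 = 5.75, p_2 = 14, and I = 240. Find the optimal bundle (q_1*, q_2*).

Tangency: MRS = (3/4)·q_2/q_1 = p_1/p_2.
Rearranging, p_2·q_2 = (4/3)·p_1·q_1. Substituting into the budget gives p_1·q_1·(1 + (4/3)) = I.
Demand: q_1*(p_1,p_2,I) = 3/7·I/p_1 and q_2* = 4/7·I/p_2.
At p_1=5.75, p_2=14, I=240: q_1* = 3/7·240/5.75 = 17.8882, q_2* = 9.7959.

q_1* = 17.8882, q_2* = 9.7959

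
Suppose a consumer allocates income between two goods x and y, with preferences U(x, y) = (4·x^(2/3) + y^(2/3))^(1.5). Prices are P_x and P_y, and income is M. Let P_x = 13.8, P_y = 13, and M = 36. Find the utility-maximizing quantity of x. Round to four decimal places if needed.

x* = 2.5636

Numerically y/x = 0.018691, so x* = 36/(13.8 + 13·0.018691) = 2.5636.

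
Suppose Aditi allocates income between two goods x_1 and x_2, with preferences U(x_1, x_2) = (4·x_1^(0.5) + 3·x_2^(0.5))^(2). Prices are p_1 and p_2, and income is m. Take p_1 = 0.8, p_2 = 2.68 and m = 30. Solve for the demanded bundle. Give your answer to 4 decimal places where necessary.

x_1* = 32.1086, x_2* = 1.6094

With the ratio pinned down, the budget gives x_1* = m/(p_1 + p_2·(x_2/x_1)) and x_2* = (x_2/x_1)·x_1*.
Numerically x_2/x_1 = 0.050123, so x_1* = 30/(0.8 + 2.68·0.050123) = 32.1086 and x_2* = 0.050123·32.1086 = 1.6094.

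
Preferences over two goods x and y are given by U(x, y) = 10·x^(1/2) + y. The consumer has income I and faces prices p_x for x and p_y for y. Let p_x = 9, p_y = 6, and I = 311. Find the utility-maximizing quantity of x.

Solve: √x = 5·p_y/p_x, so x*(p_x,p_y) = (5·p_y/p_x)², and y* = (I − p_x·x*)/p_y.
Plugging in: x* = (5·6/9)² = 11.1111.

x* = 11.1111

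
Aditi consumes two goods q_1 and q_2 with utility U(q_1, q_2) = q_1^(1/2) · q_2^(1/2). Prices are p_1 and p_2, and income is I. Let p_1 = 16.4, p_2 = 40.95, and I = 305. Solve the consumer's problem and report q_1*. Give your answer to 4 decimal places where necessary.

The MRS is q_2/q_1. Set MRS = p_1/p_2.
So 0.5·p_2·q_2 = 0.5·p_1·q_1; combined with the budget, a share 0.5 of income goes to q_1.
Demand: q_1*(p_1,p_2,I) = 0.5·I/p_1 and q_2* = 0.5·I/p_2.
At p_1=16.4, p_2=40.95, I=305: q_1* = 0.5·305/16.4 = 9.2988.

q_1* = 9.2988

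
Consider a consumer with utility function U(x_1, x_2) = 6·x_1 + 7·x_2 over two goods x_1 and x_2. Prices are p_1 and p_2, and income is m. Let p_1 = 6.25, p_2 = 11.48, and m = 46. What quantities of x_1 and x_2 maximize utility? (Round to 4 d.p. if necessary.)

Linear utility — the consumer picks whichever good has higher MU/price: 6/6.25 = 0.96 vs 7/11.48 = 0.6098.
x_1 gives more utility per dollar, so spend all income on x_1: x_1* = m/p_1, x_2* = 0.
Numerically: x_1* = 7.36, x_2* = 0.

x_1* = 7.36, x_2* = 0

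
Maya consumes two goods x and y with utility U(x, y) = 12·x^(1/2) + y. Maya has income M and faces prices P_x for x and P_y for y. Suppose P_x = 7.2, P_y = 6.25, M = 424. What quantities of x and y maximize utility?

Set MRS = P_x/P_y: 6·x^(−1/2) = P_x/P_y.
Solve: √x = 6·P_y/P_x, so x*(P_x,P_y) = (6·P_y/P_x)², and y* = (M − P_x·x*)/P_y.
Plugging in: x* = (6·6.25/7.2)² = 27.1267, y* = 36.59.

x* = 27.1267, y* = 36.59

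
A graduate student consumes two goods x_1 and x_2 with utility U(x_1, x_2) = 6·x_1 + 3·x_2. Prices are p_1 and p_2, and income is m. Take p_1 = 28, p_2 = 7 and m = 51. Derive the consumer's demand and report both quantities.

Numerically: x_1* = 0, x_2* = 7.2857.

x_1* = 0, x_2* = 7.2857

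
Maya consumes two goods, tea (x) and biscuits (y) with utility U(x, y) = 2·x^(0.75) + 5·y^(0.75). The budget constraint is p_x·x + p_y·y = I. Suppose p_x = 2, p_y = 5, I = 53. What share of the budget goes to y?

share on y = 0.7143

Substitute y = (y/x)·x into the budget: x* = I/(p_x + p_y·(y/x)).
Numerically y/x = 1, so x* = 53/(2 + 5·1) = 7.5714 and y* = 1·7.5714 = 7.5714.
Expenditure on y: 5·7.5714 = 37.8571; share = 0.7143.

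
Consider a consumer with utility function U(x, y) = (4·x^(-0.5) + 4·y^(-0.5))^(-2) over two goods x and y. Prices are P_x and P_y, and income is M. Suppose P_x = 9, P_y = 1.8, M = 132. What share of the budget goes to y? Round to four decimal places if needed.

share on y = 0.369

Substitute y = (y/x)·x into the budget: x* = M/(P_x + P_y·(y/x)).
Numerically y/x = 2.924018, so x* = 132/(9 + 1.8·2.924018) = 9.2546 and y* = 2.924018·9.2546 = 27.0605.
Expenditure on y: 1.8·27.0605 = 48.7089; share = 0.369.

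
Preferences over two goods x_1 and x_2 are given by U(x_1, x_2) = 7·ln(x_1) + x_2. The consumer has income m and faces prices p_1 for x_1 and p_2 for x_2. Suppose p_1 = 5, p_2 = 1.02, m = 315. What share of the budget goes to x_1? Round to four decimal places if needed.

share on x_1 = 0.0227

Set MRS = p_1/p_2: (7/x_1)/1 = p_1/p_2.
So x_1*(p_1,p_2) = 7·p_2/p_1, independent of income; and x_2* = (m − 7·p_2)/p_2.
At the given prices: x_1* = 7·1.02/5 = 1.428, and x_2* = 301.8235.
Expenditure on x_1: 5·1.428 = 7.14; share = 0.0227.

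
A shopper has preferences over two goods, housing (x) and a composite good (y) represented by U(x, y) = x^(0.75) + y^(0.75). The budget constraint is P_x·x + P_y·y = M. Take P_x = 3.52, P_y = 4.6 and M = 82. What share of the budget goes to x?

share on x = 0.6906

From the CES first-order condition, (y/x)^(0.25) = P_x/P_y.
Solve for the ratio: y/x = [P_x/P_y]^(4).
Substitute y = (y/x)·x into the budget: x* = M/(P_x + P_y·(y/x)).
Numerically y/x = 0.342878, so x* = 82/(3.52 + 4.6·0.342878) = 16.0871 and y* = 0.342878·16.0871 = 5.5159.
Expenditure on x: 3.52·16.0871 = 56.6267; share = 0.6906.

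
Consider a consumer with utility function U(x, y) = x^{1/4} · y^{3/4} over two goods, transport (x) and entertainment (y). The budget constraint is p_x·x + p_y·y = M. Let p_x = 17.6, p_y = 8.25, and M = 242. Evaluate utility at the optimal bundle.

At p_x=17.6, p_y=8.25, M=242: x* = 0.25·242/17.6 = 3.4375, y* = 22.
Utility at the optimum: U(3.4375, 22) = 13.8318.

V = 13.8318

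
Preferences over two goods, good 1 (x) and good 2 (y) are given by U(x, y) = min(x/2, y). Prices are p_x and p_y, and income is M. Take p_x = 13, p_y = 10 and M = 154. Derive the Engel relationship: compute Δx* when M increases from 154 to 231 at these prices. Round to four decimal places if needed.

Δx* = 4.2778

Here 2·13 + 10 = 36, giving x* = 8.5556.
At M' = 231: x* = 12.8333. Change: 12.8333 − 8.5556 = 4.2778.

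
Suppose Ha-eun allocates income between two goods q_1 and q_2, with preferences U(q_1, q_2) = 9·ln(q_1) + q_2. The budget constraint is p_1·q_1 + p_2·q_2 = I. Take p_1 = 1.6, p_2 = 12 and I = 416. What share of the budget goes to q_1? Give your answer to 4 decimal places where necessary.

So q_1*(p_1,p_2) = 9·p_2/p_1, independent of income; and q_2* = (I − 9·p_2)/p_2.
At the given prices: q_1* = 9·12/1.6 = 67.5, and q_2* = 25.6667.
Expenditure on q_1: 1.6·67.5 = 108; share = 0.2596.

share on q_1 = 0.2596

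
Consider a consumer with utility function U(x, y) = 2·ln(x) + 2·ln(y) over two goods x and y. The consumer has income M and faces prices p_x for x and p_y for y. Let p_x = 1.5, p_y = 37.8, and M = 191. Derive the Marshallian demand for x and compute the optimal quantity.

x* = 63.6667

The MRS is y/x. Set MRS = p_x/p_y.
So 2·p_y·y = 2·p_x·x; combined with the budget, a share 0.5 of income goes to x.
Demand: x*(p_x,p_y,M) = 0.5·M/p_x and y* = 0.5·M/p_y.
At p_x=1.5, p_y=37.8, M=191: x* = 0.5·191/1.5 = 63.6667.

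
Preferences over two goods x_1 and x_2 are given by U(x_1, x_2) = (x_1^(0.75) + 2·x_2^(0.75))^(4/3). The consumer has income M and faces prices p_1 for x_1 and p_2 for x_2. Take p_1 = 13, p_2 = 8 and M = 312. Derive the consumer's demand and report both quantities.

MU_x_1 ∝ x_1^(-0.25), MU_x_2 ∝ 2·x_2^(-0.25), so MRS = (1/2)·(x_2/x_1)^(0.25) = p_1/p_2.
Hence x_2/x_1 = (2·p_1/p_2)^(1/(0.25)), i.e. raised to the 4 power.
With the ratio pinned down, the budget gives x_1* = M/(p_1 + p_2·(x_2/x_1)) and x_2* = (x_2/x_1)·x_1*.
Numerically x_2/x_1 = 111.566406, so x_1* = 312/(13 + 8·111.566406) = 0.3445 and x_2* = 111.566406·0.3445 = 38.4401.

x_1* = 0.3445, x_2* = 38.4401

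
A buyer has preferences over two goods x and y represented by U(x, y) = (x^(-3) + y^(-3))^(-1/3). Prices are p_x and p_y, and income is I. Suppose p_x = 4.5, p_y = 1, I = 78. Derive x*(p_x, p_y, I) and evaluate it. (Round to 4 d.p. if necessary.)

x* = 13.095

MU_x ∝ x^(-4), MU_y ∝ y^(-4), so MRS = (y/x)^(4) = p_x/p_y.
Solve for the ratio: y/x = [p_x/p_y]^(0.25).
Substitute y = (y/x)·x into the budget: x* = I/(p_x + p_y·(y/x)).
Numerically y/x = 1.456475, so x* = 78/(4.5 + 1·1.456475) = 13.095.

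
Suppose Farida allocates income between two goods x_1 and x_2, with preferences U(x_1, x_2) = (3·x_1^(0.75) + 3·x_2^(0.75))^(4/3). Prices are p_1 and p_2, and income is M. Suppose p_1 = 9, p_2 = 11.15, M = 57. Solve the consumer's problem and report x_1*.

x_1* = 4.1506

MRS = MU_x_1/MU_x_2 = (x_2/x_1)^(0.25). Set equal to p_1/p_2.
Solve for the ratio: x_2/x_1 = [p_1/p_2]^(4).
With the ratio pinned down, the budget gives x_1* = M/(p_1 + p_2·(x_2/x_1)) and x_2* = (x_2/x_1)·x_1*.
Numerically x_2/x_1 = 0.424493, so x_1* = 57/(9 + 11.15·0.424493) = 4.1506.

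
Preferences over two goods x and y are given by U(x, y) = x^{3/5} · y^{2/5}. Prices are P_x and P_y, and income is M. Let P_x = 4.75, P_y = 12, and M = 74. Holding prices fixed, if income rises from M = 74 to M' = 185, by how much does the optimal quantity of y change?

Δy* = 3.7

MU_x/MU_y = (0.6·y)/(0.4·x); tangency sets this equal to P_x/P_y.
Rearranging, P_y·y = (2/3)·P_x·x. Substituting into the budget gives P_x·x·(1 + (2/3)) = M.
Demand: x*(P_x,P_y,M) = 0.6·M/P_x and y* = 0.4·M/P_y.
At P_x=4.75, P_y=12, M=74: y* = 0.4·74/12 = 2.4667.
At M' = 185: y* = 6.1667. Change: 6.1667 − 2.4667 = 3.7.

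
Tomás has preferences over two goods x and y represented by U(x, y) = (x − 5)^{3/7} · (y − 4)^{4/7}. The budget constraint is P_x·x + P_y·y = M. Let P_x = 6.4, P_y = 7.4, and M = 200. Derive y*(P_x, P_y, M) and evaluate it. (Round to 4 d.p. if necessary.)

After buying the subsistence bundle (5, 4), a share 3/7 of the remaining income goes to x: x* = 5 + 3/7·(M − 5P_x − 4P_y)/P_x.
Discretionary income = 200 − 5·6.4 − 4·7.4 = 138.4; y* = 4 + 4/7·138.4/7.4 = 14.6873.

y* = 14.6873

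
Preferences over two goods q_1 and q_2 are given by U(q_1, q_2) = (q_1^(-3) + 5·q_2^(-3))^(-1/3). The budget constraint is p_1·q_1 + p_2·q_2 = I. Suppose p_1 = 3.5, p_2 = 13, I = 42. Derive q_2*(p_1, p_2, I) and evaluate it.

MRS = MU_q_1/MU_q_2 = (1/5)·(q_2/q_1)^(4). Set equal to p_1/p_2.
Solve for the ratio: q_2/q_1 = [5·p_1/p_2]^(0.25).
Substitute q_2 = (q_2/q_1)·q_1 into the budget: q_1* = I/(p_1 + p_2·(q_2/q_1)).
Numerically q_2/q_1 = 1.077144, so q_1* = 42/(3.5 + 13·1.077144) = 2.3996 and q_2* = 1.077144·2.3996 = 2.5847.

q_2* = 2.5847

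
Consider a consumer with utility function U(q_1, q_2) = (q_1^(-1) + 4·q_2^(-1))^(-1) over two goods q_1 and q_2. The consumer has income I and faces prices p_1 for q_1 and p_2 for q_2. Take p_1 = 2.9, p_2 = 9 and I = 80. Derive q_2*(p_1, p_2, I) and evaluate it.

MRS = MU_q_1/MU_q_2 = (1/4)·(q_2/q_1)^(2). Set equal to p_1/p_2.
Hence q_2/q_1 = (4·p_1/p_2)^(1/(2)), i.e. raised to the 0.5 power.
Substitute q_2 = (q_2/q_1)·q_1 into the budget: q_1* = I/(p_1 + p_2·(q_2/q_1)).
Numerically q_2/q_1 = 1.135292, so q_1* = 80/(2.9 + 9·1.135292) = 6.0987 and q_2* = 1.135292·6.0987 = 6.9238.

q_2* = 6.9238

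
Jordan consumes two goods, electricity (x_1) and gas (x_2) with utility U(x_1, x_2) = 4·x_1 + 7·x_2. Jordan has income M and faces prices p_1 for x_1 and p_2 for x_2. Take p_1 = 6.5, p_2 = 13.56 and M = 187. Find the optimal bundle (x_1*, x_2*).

x_1* = 28.7692, x_2* = 0

Linear utility — the consumer picks whichever good has higher MU/price: 4/6.5 = 0.6154 vs 7/13.56 = 0.5162.
x_1 gives more utility per dollar, so spend all income on x_1: x_1* = M/p_1, x_2* = 0.
Numerically: x_1* = 28.7692, x_2* = 0.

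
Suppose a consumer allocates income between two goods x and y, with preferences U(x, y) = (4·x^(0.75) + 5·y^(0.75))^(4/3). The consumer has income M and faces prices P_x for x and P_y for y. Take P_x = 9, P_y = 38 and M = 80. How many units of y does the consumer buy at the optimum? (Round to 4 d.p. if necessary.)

y* = 0.0661

MU_x ∝ 4·x^(-0.25), MU_y ∝ 5·y^(-0.25), so MRS = (4/5)·(y/x)^(0.25) = P_x/P_y.
Solve for the ratio: y/x = [(5/4)·P_x/P_y]^(4).
With the ratio pinned down, the budget gives x* = M/(P_x + P_y·(y/x)) and y* = (y/x)·x*.
Numerically y/x = 0.007682, so x* = 80/(9 + 38·0.007682) = 8.6096 and y* = 0.007682·8.6096 = 0.0661.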